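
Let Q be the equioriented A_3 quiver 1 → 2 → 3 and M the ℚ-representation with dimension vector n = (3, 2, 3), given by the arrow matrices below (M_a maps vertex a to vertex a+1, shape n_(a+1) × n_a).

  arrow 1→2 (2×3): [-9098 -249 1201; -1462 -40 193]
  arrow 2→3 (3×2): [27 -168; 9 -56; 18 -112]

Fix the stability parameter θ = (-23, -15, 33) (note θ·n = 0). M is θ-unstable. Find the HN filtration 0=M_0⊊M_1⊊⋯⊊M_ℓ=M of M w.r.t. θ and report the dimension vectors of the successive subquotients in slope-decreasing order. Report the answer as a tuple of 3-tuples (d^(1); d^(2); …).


Barcode: M ≅ I[1,1], I[1,2], I[1,3], I[3,3]^2. HN layers by μ_θ (3 steps, strictly decreasing):
  μ^(1)=33; μ^(2)=-15; μ^(3)=-23

((0, 0, 3); (0, 2, 0); (3, 0, 0))


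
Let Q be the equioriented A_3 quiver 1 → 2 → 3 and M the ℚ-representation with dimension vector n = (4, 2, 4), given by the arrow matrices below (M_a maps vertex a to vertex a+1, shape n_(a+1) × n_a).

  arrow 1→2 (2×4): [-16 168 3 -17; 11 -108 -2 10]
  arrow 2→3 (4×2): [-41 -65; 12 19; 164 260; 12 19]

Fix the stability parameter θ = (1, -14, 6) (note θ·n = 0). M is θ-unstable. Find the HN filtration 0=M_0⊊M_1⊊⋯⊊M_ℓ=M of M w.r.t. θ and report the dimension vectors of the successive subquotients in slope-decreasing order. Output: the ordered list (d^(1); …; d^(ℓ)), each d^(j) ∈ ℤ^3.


Interval decomposition of M: I[1,1]^2, I[1,3]^2, I[3,3]^2.
HN type (ℓ=3): μ^(1)=6; μ^(2)=1; μ^(3)=-13/2

((0, 0, 4); (2, 0, 0); (2, 2, 0))


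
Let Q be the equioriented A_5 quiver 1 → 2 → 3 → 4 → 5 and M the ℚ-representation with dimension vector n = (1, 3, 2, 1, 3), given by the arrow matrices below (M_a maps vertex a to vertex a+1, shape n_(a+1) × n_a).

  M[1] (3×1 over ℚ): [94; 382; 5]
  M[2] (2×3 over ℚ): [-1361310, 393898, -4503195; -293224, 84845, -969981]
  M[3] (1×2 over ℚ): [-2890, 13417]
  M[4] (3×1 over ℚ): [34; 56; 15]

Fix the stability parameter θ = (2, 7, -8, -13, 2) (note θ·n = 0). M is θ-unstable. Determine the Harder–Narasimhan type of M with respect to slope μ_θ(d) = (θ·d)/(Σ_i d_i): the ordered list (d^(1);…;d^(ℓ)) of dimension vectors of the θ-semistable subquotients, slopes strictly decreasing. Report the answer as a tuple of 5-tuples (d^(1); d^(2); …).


Interval decomposition of M: I[1,5], I[2,2], I[2,3], I[5,5]^2.
HN type (ℓ=4): μ^(1)=7; μ^(2)=2; μ^(3)=-1/2; μ^(4)=-3

((0, 1, 0, 0, 0); (0, 0, 0, 0, 3); (0, 1, 1, 0, 0); (1, 1, 1, 1, 0))


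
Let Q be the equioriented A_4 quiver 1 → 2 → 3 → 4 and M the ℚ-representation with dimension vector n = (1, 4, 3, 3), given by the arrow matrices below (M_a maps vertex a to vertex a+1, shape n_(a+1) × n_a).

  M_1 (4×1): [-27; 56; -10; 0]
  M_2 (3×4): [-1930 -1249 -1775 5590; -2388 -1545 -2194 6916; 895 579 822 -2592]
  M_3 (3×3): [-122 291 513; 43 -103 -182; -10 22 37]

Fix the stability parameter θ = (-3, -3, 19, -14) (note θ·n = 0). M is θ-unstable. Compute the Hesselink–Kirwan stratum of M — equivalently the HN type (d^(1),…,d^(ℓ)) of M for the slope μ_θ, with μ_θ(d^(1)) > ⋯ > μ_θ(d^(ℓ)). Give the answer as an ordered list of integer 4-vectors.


Via rank(M_{q-1}∘⋯∘M_p): M ≅ I[1,4], I[2,2], I[2,4]^2.
μ_θ-semistable layers: μ^(1)=5/2; μ^(2)=-3

((0, 0, 3, 3); (1, 4, 0, 0))


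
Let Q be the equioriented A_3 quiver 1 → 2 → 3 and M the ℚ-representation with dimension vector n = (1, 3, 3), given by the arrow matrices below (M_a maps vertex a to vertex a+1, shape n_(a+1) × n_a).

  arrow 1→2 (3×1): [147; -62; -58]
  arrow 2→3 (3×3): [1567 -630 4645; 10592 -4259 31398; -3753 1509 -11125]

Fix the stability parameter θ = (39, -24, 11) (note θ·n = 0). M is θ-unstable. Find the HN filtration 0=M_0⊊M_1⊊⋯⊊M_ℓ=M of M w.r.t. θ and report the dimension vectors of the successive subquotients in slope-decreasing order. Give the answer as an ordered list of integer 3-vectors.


Interval decomposition of M: I[1,3], I[2,3]^2.
HN type (ℓ=3): μ^(1)=11; μ^(2)=15/2; μ^(3)=-24

((0, 0, 3); (1, 1, 0); (0, 2, 0))


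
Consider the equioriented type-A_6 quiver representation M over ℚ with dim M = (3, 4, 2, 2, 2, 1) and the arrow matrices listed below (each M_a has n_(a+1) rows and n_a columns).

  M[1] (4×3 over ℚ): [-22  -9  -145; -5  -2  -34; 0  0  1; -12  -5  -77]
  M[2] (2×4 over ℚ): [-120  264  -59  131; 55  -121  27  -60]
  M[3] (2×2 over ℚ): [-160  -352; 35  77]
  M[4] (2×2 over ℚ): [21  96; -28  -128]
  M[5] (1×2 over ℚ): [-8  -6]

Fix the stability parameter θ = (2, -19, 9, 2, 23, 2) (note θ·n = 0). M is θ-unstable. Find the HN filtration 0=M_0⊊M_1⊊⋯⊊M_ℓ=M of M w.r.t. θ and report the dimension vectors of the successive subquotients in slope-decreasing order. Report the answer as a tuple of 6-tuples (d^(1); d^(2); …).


Barcode: M ≅ I[1,2], I[1,3], I[1,4], I[2,2], I[4,5], I[5,6]. HN layers by μ_θ (7 steps, strictly decreasing):
  μ^(1)=23; μ^(2)=25/2; μ^(3)=9; μ^(4)=11/2; μ^(5)=2; μ^(6)=-17/2; μ^(7)=-19

((0, 0, 0, 0, 1, 0); (0, 0, 0, 0, 1, 1); (0, 0, 1, 0, 0, 0); (0, 0, 1, 1, 0, 0); (0, 0, 0, 1, 0, 0); (3, 3, 0, 0, 0, 0); (0, 1, 0, 0, 0, 0))


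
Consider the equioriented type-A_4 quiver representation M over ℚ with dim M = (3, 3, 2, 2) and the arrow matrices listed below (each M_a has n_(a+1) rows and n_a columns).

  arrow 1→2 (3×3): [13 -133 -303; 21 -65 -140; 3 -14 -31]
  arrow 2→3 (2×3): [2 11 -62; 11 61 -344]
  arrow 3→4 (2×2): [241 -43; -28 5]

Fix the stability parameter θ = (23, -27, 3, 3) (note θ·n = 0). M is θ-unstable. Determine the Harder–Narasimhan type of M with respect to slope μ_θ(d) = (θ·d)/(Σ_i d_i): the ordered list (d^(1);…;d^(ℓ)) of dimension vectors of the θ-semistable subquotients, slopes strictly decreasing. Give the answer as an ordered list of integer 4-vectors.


Barcode: M ≅ I[1,2], I[1,4]^2. HN layers by μ_θ (2 steps, strictly decreasing):
  μ^(1)=3; μ^(2)=-2

((0, 0, 2, 2); (3, 3, 0, 0))


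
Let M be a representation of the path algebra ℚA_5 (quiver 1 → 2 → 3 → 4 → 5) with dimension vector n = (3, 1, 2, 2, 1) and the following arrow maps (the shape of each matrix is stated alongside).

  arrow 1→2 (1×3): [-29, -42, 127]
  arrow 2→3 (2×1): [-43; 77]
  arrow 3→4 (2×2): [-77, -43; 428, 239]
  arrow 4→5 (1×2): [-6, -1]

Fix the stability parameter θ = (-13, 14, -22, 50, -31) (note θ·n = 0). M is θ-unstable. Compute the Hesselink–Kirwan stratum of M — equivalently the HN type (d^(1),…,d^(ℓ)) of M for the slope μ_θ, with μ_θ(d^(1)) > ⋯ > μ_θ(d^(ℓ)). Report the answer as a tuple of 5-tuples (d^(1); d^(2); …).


Interval decomposition of M: I[1,1]^2, I[1,5], I[3,4].
HN type (ℓ=5): μ^(1)=50; μ^(2)=19/2; μ^(3)=-4; μ^(4)=-13; μ^(5)=-22

((0, 0, 0, 1, 0); (0, 0, 0, 1, 1); (0, 1, 1, 0, 0); (3, 0, 0, 0, 0); (0, 0, 1, 0, 0))


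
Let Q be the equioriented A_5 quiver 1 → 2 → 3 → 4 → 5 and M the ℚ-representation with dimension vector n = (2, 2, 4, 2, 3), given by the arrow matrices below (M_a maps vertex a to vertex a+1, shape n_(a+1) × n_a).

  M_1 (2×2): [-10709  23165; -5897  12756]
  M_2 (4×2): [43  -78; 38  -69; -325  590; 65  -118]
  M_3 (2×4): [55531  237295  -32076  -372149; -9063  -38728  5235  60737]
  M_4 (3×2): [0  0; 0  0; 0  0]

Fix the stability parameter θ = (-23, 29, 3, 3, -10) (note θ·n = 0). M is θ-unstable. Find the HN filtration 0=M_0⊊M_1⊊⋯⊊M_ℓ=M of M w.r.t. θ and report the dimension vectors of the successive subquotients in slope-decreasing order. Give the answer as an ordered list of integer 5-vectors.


Barcode: M ≅ I[1,4]^2, I[3,3]^2, I[5,5]^3. HN layers by μ_θ (4 steps, strictly decreasing):
  μ^(1)=35/3; μ^(2)=3; μ^(3)=-10; μ^(4)=-23

((0, 2, 2, 2, 0); (0, 0, 2, 0, 0); (0, 0, 0, 0, 3); (2, 0, 0, 0, 0))


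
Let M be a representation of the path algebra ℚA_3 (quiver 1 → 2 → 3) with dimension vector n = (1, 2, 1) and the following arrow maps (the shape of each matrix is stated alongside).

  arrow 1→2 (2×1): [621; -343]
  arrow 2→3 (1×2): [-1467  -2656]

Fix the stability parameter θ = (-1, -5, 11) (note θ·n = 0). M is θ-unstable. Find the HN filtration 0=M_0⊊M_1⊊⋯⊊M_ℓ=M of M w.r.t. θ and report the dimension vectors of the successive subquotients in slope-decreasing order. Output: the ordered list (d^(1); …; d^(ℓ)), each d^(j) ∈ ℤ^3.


Interval decomposition of M: I[1,3], I[2,2].
HN type (ℓ=3): μ^(1)=11; μ^(2)=-3; μ^(3)=-5

((0, 0, 1); (1, 1, 0); (0, 1, 0))


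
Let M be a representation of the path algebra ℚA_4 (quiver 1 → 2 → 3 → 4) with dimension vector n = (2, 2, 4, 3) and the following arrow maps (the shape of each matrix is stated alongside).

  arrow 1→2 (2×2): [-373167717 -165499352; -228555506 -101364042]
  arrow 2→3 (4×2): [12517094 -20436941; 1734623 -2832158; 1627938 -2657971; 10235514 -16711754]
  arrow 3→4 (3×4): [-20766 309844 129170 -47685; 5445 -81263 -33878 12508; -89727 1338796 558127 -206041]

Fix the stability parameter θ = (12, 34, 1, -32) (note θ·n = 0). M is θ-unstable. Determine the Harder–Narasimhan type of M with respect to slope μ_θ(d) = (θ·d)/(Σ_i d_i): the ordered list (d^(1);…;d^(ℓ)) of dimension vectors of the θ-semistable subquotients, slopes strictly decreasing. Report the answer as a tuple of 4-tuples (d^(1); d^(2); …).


Via rank(M_{q-1}∘⋯∘M_p): M ≅ I[1,4]^2, I[3,3], I[3,4].
μ_θ-semistable layers: μ^(1)=15/4; μ^(2)=1; μ^(3)=-31/2

((2, 2, 2, 2); (0, 0, 1, 0); (0, 0, 1, 1))


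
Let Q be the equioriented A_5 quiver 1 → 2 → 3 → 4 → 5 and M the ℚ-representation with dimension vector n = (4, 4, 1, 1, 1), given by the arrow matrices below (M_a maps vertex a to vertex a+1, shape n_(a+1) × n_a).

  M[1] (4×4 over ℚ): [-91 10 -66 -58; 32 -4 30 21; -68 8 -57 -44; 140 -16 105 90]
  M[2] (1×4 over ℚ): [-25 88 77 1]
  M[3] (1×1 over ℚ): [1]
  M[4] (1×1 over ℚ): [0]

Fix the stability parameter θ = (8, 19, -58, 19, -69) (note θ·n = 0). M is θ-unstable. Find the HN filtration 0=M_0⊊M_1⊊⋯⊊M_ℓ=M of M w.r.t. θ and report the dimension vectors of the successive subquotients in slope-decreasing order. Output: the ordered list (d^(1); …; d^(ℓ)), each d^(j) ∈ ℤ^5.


Via rank(M_{q-1}∘⋯∘M_p): M ≅ I[1,1], I[1,2]^2, I[1,4], I[2,2], I[5,5].
μ_θ-semistable layers: μ^(1)=19; μ^(2)=8; μ^(3)=-31/3; μ^(4)=-69

((0, 3, 0, 1, 0); (3, 0, 0, 0, 0); (1, 1, 1, 0, 0); (0, 0, 0, 0, 1))


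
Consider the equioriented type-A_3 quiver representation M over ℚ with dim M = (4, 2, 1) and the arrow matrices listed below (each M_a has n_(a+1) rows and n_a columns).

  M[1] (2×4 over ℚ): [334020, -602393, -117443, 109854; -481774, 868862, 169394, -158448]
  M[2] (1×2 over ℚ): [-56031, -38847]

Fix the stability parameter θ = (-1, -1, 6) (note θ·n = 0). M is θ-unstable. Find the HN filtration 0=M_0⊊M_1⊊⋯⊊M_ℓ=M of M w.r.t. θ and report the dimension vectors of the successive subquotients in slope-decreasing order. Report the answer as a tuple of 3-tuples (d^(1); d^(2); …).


Interval decomposition of M: I[1,1]^2, I[1,2], I[1,3].
HN type (ℓ=2): μ^(1)=6; μ^(2)=-1

((0, 0, 1); (4, 2, 0))


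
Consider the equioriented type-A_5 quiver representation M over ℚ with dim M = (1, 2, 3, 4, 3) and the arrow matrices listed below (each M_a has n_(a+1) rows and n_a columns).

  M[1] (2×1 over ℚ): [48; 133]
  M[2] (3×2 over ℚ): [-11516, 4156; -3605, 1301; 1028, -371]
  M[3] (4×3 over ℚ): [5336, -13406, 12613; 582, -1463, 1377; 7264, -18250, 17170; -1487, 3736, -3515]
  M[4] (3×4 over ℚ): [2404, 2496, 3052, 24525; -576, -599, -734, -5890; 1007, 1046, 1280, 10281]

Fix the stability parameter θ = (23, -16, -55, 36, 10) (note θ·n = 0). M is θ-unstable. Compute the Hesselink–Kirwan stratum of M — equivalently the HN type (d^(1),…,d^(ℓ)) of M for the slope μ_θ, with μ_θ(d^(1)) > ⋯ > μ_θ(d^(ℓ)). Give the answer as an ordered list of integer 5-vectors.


Via rank(M_{q-1}∘⋯∘M_p): M ≅ I[1,5], I[2,5], I[3,5], I[4,4].
μ_θ-semistable layers: μ^(1)=36; μ^(2)=23; μ^(3)=-16; μ^(4)=-71/2; μ^(5)=-55

((0, 0, 0, 1, 0); (0, 0, 0, 3, 3); (1, 1, 1, 0, 0); (0, 1, 1, 0, 0); (0, 0, 1, 0, 0))


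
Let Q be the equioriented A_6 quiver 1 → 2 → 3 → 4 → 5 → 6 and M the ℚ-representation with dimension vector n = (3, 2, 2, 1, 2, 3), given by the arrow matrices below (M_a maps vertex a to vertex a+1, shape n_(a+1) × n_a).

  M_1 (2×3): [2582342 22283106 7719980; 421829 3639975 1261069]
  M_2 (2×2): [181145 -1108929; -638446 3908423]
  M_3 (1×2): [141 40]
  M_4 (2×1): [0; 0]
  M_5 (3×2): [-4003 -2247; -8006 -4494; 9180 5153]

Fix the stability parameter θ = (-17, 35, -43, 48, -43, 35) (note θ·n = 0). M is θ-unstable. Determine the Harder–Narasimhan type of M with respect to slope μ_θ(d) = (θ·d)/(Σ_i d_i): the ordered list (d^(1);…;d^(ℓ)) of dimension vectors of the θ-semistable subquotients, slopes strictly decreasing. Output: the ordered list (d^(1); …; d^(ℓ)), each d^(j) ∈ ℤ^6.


Via rank(M_{q-1}∘⋯∘M_p): M ≅ I[1,1], I[1,3], I[1,4], I[5,6]^2, I[6,6].
μ_θ-semistable layers: μ^(1)=48; μ^(2)=35; μ^(3)=-4; μ^(4)=-17; μ^(5)=-43

((0, 0, 0, 1, 0, 0); (0, 0, 0, 0, 0, 3); (0, 2, 2, 0, 0, 0); (3, 0, 0, 0, 0, 0); (0, 0, 0, 0, 2, 0))


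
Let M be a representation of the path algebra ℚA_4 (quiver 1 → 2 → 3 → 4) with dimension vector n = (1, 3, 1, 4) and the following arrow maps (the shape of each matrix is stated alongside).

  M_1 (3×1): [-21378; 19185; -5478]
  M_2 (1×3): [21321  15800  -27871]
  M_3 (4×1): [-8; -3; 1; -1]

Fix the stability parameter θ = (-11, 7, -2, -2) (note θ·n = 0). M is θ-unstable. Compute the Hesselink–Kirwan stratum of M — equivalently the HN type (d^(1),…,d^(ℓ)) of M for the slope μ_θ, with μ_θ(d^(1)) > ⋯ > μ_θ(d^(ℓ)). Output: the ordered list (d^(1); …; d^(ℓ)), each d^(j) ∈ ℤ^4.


Via rank(M_{q-1}∘⋯∘M_p): M ≅ I[1,2], I[2,2], I[2,4], I[4,4]^3.
μ_θ-semistable layers: μ^(1)=7; μ^(2)=1; μ^(3)=-2; μ^(4)=-11

((0, 2, 0, 0); (0, 1, 1, 1); (0, 0, 0, 3); (1, 0, 0, 0))


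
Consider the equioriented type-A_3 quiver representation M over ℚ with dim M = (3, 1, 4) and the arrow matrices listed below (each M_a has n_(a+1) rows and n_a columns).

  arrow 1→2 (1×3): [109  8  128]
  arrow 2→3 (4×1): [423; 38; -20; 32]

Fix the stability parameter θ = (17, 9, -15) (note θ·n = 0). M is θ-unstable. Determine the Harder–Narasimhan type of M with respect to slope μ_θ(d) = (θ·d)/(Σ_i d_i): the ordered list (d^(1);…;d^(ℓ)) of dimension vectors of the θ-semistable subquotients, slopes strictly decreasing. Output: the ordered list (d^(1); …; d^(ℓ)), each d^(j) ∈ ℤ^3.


Interval decomposition of M: I[1,1]^2, I[1,3], I[3,3]^3.
HN type (ℓ=3): μ^(1)=17; μ^(2)=11/3; μ^(3)=-15

((2, 0, 0); (1, 1, 1); (0, 0, 3))


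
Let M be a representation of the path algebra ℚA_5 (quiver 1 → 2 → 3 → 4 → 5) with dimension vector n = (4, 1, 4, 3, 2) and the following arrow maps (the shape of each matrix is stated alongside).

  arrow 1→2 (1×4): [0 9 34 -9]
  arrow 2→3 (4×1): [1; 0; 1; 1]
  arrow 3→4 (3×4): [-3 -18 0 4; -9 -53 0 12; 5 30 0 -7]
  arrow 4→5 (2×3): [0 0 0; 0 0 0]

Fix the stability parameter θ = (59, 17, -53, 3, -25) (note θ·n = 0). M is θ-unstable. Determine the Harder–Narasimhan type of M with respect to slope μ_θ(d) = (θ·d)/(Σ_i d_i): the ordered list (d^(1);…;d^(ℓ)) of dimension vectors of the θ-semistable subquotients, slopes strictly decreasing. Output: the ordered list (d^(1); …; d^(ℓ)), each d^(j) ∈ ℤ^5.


Interval decomposition of M: I[1,1]^3, I[1,4], I[3,3], I[3,4]^2, I[5,5]^2.
HN type (ℓ=5): μ^(1)=59; μ^(2)=13/2; μ^(3)=3; μ^(4)=-25; μ^(5)=-53

((3, 0, 0, 0, 0); (1, 1, 1, 1, 0); (0, 0, 0, 2, 0); (0, 0, 0, 0, 2); (0, 0, 3, 0, 0))


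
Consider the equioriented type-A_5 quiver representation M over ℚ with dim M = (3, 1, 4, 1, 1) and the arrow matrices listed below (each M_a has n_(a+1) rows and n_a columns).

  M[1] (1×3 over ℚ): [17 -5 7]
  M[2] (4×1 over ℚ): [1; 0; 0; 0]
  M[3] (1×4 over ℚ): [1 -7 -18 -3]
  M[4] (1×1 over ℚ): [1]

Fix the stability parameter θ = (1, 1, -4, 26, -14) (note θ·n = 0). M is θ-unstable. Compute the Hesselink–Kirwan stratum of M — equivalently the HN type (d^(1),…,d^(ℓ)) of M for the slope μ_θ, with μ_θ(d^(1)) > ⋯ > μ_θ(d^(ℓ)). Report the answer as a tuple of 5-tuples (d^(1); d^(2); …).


Interval decomposition of M: I[1,1]^2, I[1,5], I[3,3]^3.
HN type (ℓ=4): μ^(1)=6; μ^(2)=1; μ^(3)=-2/3; μ^(4)=-4

((0, 0, 0, 1, 1); (2, 0, 0, 0, 0); (1, 1, 1, 0, 0); (0, 0, 3, 0, 0))


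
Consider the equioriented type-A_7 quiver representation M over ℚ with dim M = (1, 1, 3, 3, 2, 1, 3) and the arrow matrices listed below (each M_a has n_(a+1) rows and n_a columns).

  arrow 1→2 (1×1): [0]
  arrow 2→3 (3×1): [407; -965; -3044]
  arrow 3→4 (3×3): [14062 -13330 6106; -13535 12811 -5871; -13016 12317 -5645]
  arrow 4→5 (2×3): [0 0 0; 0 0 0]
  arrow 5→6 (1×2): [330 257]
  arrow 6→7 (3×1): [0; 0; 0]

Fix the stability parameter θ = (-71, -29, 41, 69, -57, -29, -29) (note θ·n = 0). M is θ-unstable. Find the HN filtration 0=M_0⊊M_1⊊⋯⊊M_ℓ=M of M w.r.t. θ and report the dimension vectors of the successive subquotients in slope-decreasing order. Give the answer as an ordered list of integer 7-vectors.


Via rank(M_{q-1}∘⋯∘M_p): M ≅ I[1,1], I[2,4], I[3,3], I[3,4], I[4,4], I[5,5], I[5,6], I[7,7]^3.
μ_θ-semistable layers: μ^(1)=69; μ^(2)=41; μ^(3)=-29; μ^(4)=-57; μ^(5)=-71

((0, 0, 0, 3, 0, 0, 0); (0, 0, 3, 0, 0, 0, 0); (0, 1, 0, 0, 0, 1, 3); (0, 0, 0, 0, 2, 0, 0); (1, 0, 0, 0, 0, 0, 0))


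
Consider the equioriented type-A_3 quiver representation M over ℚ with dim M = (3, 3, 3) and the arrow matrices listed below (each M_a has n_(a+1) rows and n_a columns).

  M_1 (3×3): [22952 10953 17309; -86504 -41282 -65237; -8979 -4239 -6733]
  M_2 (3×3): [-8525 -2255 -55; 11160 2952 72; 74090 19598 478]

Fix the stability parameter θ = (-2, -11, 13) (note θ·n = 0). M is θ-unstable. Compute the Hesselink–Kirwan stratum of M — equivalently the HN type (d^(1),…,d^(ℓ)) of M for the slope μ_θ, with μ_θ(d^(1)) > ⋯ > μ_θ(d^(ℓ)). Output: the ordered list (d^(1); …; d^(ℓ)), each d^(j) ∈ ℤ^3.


Interval decomposition of M: I[1,2]^2, I[1,3], I[3,3]^2.
HN type (ℓ=2): μ^(1)=13; μ^(2)=-13/2

((0, 0, 3); (3, 3, 0))


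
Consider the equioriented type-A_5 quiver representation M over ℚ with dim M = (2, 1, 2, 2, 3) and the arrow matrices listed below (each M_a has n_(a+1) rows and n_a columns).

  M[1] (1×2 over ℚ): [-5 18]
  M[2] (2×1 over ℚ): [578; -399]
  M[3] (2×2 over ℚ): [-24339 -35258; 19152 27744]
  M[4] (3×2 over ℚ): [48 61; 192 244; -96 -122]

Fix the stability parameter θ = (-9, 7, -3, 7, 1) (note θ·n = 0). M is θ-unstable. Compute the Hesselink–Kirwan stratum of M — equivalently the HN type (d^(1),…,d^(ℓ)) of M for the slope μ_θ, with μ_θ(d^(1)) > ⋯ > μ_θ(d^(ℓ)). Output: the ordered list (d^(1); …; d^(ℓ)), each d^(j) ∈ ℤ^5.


Barcode: M ≅ I[1,1], I[1,3], I[3,4], I[4,5], I[5,5]^2. HN layers by μ_θ (6 steps, strictly decreasing):
  μ^(1)=7; μ^(2)=4; μ^(3)=2; μ^(4)=1; μ^(5)=-3; μ^(6)=-9

((0, 0, 0, 1, 0); (0, 0, 0, 1, 1); (0, 1, 1, 0, 0); (0, 0, 0, 0, 2); (0, 0, 1, 0, 0); (2, 0, 0, 0, 0))


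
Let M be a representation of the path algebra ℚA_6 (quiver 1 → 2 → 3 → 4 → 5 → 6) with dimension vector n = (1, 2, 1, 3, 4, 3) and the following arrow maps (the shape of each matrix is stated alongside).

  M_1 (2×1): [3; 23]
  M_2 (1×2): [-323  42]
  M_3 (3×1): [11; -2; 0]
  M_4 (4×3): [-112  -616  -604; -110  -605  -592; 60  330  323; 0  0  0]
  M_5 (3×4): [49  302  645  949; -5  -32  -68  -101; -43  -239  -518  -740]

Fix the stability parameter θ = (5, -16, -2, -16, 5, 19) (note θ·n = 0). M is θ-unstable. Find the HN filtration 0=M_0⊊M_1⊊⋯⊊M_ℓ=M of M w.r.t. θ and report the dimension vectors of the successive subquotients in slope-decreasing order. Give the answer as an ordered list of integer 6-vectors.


Barcode: M ≅ I[1,4], I[2,2], I[4,6]^2, I[5,5], I[5,6]. HN layers by μ_θ (4 steps, strictly decreasing):
  μ^(1)=19; μ^(2)=5; μ^(3)=-29/4; μ^(4)=-16

((0, 0, 0, 0, 0, 3); (0, 0, 0, 0, 4, 0); (1, 1, 1, 1, 0, 0); (0, 1, 0, 2, 0, 0))


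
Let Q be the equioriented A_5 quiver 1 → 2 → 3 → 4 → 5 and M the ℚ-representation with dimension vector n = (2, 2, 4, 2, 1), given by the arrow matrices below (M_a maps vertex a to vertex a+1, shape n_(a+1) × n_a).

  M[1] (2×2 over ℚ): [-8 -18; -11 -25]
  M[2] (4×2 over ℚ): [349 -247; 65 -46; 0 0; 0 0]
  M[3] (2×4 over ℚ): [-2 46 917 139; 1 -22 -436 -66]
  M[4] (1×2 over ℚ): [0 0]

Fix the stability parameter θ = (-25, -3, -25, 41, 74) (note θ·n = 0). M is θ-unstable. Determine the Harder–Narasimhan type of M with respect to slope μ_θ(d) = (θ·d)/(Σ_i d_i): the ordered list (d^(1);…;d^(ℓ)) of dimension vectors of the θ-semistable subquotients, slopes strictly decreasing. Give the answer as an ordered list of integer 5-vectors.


Interval decomposition of M: I[1,4]^2, I[3,3]^2, I[5,5].
HN type (ℓ=4): μ^(1)=74; μ^(2)=41; μ^(3)=-14; μ^(4)=-25

((0, 0, 0, 0, 1); (0, 0, 0, 2, 0); (0, 2, 2, 0, 0); (2, 0, 2, 0, 0))


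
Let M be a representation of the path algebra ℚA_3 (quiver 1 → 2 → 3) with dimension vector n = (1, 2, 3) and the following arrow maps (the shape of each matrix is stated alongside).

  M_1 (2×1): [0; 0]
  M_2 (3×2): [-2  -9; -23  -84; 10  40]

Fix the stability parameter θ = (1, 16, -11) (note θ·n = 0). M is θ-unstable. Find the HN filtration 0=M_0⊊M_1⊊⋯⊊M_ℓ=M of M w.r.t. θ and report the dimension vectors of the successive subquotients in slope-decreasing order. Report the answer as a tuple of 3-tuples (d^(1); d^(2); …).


Interval decomposition of M: I[1,1], I[2,3]^2, I[3,3].
HN type (ℓ=3): μ^(1)=5/2; μ^(2)=1; μ^(3)=-11

((0, 2, 2); (1, 0, 0); (0, 0, 1))


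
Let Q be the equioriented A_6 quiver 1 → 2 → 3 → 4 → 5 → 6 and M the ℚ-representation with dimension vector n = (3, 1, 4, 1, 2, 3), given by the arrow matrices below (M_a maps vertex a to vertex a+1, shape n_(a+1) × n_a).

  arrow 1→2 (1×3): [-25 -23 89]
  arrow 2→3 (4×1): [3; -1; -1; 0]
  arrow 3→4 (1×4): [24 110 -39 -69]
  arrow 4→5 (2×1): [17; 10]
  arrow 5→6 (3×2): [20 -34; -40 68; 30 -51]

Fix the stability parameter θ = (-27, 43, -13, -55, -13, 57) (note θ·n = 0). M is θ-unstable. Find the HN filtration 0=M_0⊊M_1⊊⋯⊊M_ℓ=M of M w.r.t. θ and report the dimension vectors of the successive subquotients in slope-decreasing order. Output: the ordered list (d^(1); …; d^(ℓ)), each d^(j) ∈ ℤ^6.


Barcode: M ≅ I[1,1]^2, I[1,5], I[3,3]^3, I[5,6], I[6,6]^2. HN layers by μ_θ (4 steps, strictly decreasing):
  μ^(1)=57; μ^(2)=-19/2; μ^(3)=-13; μ^(4)=-27

((0, 0, 0, 0, 0, 3); (0, 1, 1, 1, 1, 0); (0, 0, 3, 0, 1, 0); (3, 0, 0, 0, 0, 0))


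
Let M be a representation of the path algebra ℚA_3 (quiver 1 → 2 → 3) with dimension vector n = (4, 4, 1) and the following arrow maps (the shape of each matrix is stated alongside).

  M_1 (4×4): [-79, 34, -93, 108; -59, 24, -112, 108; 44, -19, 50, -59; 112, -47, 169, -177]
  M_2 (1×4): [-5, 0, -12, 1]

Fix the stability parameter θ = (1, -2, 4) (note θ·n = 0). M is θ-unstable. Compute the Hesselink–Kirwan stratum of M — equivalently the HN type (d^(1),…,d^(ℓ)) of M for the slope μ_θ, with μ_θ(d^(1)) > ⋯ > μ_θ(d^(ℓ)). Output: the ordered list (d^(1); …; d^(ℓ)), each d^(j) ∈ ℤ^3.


Interval decomposition of M: I[1,1], I[1,2]^2, I[1,3], I[2,2].
HN type (ℓ=4): μ^(1)=4; μ^(2)=1; μ^(3)=-1/2; μ^(4)=-2

((0, 0, 1); (1, 0, 0); (3, 3, 0); (0, 1, 0))


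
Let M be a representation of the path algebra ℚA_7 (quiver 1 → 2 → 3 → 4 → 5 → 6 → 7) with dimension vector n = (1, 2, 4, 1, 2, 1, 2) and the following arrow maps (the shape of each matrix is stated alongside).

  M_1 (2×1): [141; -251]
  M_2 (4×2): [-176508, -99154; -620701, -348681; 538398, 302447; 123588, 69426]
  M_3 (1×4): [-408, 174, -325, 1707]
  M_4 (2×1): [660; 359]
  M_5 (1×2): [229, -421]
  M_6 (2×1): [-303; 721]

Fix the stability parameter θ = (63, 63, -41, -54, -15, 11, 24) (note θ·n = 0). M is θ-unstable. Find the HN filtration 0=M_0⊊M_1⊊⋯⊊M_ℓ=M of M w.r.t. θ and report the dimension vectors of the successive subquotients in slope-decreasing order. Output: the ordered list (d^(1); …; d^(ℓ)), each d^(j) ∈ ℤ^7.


Barcode: M ≅ I[1,7], I[2,3], I[3,3]^2, I[5,5], I[7,7]. HN layers by μ_θ (5 steps, strictly decreasing):
  μ^(1)=24; μ^(2)=11; μ^(3)=16/5; μ^(4)=-15; μ^(5)=-41

((0, 0, 0, 0, 0, 0, 2); (0, 1, 1, 0, 0, 1, 0); (1, 1, 1, 1, 1, 0, 0); (0, 0, 0, 0, 1, 0, 0); (0, 0, 2, 0, 0, 0, 0))


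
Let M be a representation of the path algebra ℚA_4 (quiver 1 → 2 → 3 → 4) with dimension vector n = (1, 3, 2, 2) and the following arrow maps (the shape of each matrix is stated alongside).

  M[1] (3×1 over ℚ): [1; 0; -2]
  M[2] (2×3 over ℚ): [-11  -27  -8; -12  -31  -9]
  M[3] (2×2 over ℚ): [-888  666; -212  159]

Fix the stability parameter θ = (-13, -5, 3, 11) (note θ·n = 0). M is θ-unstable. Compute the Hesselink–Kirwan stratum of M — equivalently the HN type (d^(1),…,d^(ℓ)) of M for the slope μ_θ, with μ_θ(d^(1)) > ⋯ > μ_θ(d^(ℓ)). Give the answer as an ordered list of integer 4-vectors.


Interval decomposition of M: I[1,4], I[2,2], I[2,3], I[4,4].
HN type (ℓ=4): μ^(1)=11; μ^(2)=3; μ^(3)=-5; μ^(4)=-13

((0, 0, 0, 2); (0, 0, 2, 0); (0, 3, 0, 0); (1, 0, 0, 0))


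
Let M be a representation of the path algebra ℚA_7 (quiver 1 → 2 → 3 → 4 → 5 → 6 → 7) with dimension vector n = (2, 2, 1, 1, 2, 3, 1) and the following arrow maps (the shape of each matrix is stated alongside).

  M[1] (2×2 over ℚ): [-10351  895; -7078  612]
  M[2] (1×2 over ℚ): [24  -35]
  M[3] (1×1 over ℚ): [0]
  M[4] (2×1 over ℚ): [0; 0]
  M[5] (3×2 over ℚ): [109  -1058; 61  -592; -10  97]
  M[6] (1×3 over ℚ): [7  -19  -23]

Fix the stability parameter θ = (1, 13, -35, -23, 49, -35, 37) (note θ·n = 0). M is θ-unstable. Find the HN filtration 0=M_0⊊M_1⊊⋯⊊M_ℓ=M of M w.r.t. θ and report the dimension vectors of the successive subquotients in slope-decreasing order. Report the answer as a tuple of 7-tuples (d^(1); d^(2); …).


Via rank(M_{q-1}∘⋯∘M_p): M ≅ I[1,2], I[1,3], I[4,4], I[5,6], I[5,7], I[6,6].
μ_θ-semistable layers: μ^(1)=37; μ^(2)=13; μ^(3)=7; μ^(4)=1; μ^(5)=-7; μ^(6)=-23; μ^(7)=-35

((0, 0, 0, 0, 0, 0, 1); (0, 1, 0, 0, 0, 0, 0); (0, 0, 0, 0, 2, 2, 0); (1, 0, 0, 0, 0, 0, 0); (1, 1, 1, 0, 0, 0, 0); (0, 0, 0, 1, 0, 0, 0); (0, 0, 0, 0, 0, 1, 0))


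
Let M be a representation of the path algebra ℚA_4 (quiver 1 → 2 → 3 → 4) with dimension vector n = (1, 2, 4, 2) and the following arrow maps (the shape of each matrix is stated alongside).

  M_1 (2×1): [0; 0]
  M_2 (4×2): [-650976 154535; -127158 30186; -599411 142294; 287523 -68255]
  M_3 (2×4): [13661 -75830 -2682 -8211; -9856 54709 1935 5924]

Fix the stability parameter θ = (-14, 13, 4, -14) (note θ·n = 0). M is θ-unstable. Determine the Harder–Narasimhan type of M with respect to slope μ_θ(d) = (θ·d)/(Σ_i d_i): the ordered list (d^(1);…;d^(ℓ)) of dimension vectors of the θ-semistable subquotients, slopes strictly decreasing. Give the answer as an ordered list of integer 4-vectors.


Interval decomposition of M: I[1,1], I[2,3], I[2,4], I[3,3], I[3,4].
HN type (ℓ=5): μ^(1)=17/2; μ^(2)=4; μ^(3)=1; μ^(4)=-5; μ^(5)=-14

((0, 1, 1, 0); (0, 0, 1, 0); (0, 1, 1, 1); (0, 0, 1, 1); (1, 0, 0, 0))


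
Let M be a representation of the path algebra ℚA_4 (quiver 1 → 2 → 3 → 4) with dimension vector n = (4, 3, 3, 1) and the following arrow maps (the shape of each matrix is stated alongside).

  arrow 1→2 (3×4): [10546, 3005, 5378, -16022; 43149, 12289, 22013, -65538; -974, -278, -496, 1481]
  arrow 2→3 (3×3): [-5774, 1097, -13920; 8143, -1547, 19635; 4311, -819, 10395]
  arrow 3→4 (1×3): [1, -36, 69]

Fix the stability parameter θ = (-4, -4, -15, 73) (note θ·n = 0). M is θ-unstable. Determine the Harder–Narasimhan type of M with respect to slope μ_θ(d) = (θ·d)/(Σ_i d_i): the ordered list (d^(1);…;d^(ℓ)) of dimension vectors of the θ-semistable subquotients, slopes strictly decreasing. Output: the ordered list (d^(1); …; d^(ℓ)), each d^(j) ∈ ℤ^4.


Via rank(M_{q-1}∘⋯∘M_p): M ≅ I[1,1], I[1,2], I[1,3], I[1,4], I[3,3].
μ_θ-semistable layers: μ^(1)=73; μ^(2)=-4; μ^(3)=-23/3; μ^(4)=-15

((0, 0, 0, 1); (2, 1, 0, 0); (2, 2, 2, 0); (0, 0, 1, 0))


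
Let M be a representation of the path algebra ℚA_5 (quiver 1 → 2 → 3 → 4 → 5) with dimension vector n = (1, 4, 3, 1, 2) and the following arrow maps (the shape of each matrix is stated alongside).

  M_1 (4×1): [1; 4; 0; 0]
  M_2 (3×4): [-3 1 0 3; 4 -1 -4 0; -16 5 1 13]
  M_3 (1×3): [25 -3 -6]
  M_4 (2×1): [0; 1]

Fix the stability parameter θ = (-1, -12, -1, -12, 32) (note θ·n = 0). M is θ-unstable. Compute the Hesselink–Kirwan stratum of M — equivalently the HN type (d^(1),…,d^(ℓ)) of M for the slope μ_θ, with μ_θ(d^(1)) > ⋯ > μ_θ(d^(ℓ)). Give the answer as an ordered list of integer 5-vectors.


Barcode: M ≅ I[1,5], I[2,2], I[2,3]^2, I[5,5]. HN layers by μ_θ (4 steps, strictly decreasing):
  μ^(1)=32; μ^(2)=-1; μ^(3)=-13/2; μ^(4)=-12

((0, 0, 0, 0, 2); (0, 0, 2, 0, 0); (1, 1, 1, 1, 0); (0, 3, 0, 0, 0))


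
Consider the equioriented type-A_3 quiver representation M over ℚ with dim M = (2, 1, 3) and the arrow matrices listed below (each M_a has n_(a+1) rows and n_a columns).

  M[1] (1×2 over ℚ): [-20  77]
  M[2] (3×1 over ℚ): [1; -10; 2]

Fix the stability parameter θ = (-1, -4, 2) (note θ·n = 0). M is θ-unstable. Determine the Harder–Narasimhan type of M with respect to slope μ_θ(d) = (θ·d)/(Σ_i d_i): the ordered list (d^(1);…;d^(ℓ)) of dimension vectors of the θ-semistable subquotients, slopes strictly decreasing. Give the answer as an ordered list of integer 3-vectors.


Via rank(M_{q-1}∘⋯∘M_p): M ≅ I[1,1], I[1,3], I[3,3]^2.
μ_θ-semistable layers: μ^(1)=2; μ^(2)=-1; μ^(3)=-5/2

((0, 0, 3); (1, 0, 0); (1, 1, 0))


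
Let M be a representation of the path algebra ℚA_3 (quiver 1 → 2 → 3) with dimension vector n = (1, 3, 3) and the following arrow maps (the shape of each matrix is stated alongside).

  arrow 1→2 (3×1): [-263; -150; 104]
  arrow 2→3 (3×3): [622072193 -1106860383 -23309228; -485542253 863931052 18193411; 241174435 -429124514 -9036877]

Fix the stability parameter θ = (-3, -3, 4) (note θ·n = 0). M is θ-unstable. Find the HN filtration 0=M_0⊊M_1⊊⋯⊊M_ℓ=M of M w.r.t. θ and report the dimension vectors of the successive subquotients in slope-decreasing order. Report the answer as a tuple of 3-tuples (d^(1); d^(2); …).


Interval decomposition of M: I[1,3], I[2,3]^2.
HN type (ℓ=2): μ^(1)=4; μ^(2)=-3

((0, 0, 3); (1, 3, 0))


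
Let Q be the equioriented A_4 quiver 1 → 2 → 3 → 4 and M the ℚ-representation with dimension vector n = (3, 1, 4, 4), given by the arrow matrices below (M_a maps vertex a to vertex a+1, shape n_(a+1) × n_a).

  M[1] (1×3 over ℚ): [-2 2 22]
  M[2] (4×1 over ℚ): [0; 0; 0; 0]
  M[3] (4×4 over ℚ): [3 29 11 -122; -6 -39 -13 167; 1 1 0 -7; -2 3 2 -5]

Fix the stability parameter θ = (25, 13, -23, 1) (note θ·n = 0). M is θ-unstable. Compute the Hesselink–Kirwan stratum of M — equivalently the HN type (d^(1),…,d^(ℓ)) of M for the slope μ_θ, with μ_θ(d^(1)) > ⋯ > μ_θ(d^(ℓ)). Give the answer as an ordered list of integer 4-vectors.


Interval decomposition of M: I[1,1]^2, I[1,2], I[3,4]^4.
HN type (ℓ=4): μ^(1)=25; μ^(2)=19; μ^(3)=1; μ^(4)=-23

((2, 0, 0, 0); (1, 1, 0, 0); (0, 0, 0, 4); (0, 0, 4, 0))


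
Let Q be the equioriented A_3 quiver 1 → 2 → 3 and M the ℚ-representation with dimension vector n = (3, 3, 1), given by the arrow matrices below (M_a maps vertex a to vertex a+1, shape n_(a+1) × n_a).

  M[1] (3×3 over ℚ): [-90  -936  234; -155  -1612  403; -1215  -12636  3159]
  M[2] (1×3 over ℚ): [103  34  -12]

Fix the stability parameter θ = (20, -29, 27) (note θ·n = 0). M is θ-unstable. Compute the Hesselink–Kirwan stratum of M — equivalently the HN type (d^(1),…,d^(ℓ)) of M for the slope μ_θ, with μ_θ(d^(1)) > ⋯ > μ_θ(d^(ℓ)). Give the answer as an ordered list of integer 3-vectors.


Via rank(M_{q-1}∘⋯∘M_p): M ≅ I[1,1]^2, I[1,3], I[2,2]^2.
μ_θ-semistable layers: μ^(1)=27; μ^(2)=20; μ^(3)=-9/2; μ^(4)=-29

((0, 0, 1); (2, 0, 0); (1, 1, 0); (0, 2, 0))


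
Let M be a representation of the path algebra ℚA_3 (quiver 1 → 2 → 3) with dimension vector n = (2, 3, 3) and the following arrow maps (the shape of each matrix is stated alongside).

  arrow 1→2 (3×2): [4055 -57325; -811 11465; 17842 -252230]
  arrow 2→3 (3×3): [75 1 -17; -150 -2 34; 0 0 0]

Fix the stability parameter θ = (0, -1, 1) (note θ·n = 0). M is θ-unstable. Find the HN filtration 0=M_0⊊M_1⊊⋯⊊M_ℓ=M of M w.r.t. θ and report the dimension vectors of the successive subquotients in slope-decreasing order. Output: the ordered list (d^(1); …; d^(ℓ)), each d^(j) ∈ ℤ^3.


Interval decomposition of M: I[1,1], I[1,2], I[2,2], I[2,3], I[3,3]^2.
HN type (ℓ=4): μ^(1)=1; μ^(2)=0; μ^(3)=-1/2; μ^(4)=-1

((0, 0, 3); (1, 0, 0); (1, 1, 0); (0, 2, 0))


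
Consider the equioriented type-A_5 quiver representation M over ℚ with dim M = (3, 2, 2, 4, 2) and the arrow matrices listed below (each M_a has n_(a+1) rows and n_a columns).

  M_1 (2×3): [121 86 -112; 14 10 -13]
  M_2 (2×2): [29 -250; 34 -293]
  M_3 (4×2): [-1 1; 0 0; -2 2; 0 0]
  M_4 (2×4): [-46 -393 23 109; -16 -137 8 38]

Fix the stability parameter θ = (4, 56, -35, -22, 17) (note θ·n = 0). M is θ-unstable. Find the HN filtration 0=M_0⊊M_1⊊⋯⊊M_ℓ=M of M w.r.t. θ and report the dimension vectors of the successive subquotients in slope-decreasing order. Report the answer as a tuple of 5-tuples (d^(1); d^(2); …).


Via rank(M_{q-1}∘⋯∘M_p): M ≅ I[1,1], I[1,3], I[1,4], I[4,4], I[4,5]^2.
μ_θ-semistable layers: μ^(1)=17; μ^(2)=21/2; μ^(3)=4; μ^(4)=3/4; μ^(5)=-22

((0, 0, 0, 0, 2); (0, 1, 1, 0, 0); (2, 0, 0, 0, 0); (1, 1, 1, 1, 0); (0, 0, 0, 3, 0))


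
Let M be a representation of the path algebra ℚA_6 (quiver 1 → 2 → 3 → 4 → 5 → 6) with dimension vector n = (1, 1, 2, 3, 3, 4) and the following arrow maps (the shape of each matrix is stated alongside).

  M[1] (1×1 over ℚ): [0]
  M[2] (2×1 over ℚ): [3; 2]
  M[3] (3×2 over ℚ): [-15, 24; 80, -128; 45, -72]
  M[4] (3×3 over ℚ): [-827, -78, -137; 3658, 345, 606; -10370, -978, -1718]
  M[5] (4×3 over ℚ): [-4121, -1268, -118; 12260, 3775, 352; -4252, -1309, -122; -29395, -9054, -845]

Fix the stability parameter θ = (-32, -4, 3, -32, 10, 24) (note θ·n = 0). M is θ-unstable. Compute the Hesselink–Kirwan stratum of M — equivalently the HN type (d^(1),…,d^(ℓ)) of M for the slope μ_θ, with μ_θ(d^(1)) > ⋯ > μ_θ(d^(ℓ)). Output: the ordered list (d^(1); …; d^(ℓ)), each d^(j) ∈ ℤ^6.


Via rank(M_{q-1}∘⋯∘M_p): M ≅ I[1,1], I[2,4], I[3,3], I[4,6]^2, I[5,6], I[6,6].
μ_θ-semistable layers: μ^(1)=24; μ^(2)=10; μ^(3)=3; μ^(4)=-11; μ^(5)=-32

((0, 0, 0, 0, 0, 4); (0, 0, 0, 0, 3, 0); (0, 0, 1, 0, 0, 0); (0, 1, 1, 1, 0, 0); (1, 0, 0, 2, 0, 0))


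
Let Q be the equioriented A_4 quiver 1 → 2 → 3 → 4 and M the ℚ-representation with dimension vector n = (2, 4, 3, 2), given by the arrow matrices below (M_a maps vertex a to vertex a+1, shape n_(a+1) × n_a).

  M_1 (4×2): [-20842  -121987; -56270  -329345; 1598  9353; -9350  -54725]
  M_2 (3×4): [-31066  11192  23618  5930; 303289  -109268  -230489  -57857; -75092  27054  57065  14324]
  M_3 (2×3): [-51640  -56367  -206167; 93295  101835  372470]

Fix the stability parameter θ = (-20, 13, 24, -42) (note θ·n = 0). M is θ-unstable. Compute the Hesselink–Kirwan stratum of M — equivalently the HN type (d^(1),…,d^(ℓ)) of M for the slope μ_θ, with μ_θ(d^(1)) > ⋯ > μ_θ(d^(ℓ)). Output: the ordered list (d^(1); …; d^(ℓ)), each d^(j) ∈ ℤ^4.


Via rank(M_{q-1}∘⋯∘M_p): M ≅ I[1,1], I[1,4], I[2,2]^2, I[2,4], I[3,3].
μ_θ-semistable layers: μ^(1)=24; μ^(2)=13; μ^(3)=-5/3; μ^(4)=-20

((0, 0, 1, 0); (0, 2, 0, 0); (0, 2, 2, 2); (2, 0, 0, 0))


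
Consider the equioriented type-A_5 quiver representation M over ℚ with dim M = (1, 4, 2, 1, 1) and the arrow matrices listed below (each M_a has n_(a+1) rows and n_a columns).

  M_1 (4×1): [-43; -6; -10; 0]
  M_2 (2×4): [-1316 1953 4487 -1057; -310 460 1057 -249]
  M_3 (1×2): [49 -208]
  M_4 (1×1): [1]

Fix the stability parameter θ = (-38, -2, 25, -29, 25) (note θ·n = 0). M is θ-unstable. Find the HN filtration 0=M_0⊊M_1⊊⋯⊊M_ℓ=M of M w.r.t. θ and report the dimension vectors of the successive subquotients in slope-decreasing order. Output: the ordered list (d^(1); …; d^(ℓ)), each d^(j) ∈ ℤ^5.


Interval decomposition of M: I[1,2], I[2,2], I[2,3], I[2,5].
HN type (ℓ=3): μ^(1)=25; μ^(2)=-2; μ^(3)=-38

((0, 0, 1, 0, 1); (0, 4, 1, 1, 0); (1, 0, 0, 0, 0))


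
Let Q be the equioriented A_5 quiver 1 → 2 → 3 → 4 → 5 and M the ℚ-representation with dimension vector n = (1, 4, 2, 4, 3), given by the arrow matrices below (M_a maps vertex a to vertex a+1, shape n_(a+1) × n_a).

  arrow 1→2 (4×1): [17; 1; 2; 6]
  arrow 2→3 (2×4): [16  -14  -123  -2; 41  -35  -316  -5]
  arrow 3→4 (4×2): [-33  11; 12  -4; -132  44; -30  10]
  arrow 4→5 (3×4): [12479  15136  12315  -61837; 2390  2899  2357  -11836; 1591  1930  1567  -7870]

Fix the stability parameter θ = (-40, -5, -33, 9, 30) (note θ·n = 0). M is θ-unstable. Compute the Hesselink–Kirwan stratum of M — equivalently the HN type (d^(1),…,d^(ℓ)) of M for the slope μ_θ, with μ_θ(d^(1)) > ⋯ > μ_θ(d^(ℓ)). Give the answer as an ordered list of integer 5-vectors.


Interval decomposition of M: I[1,2], I[2,2], I[2,3], I[2,5], I[4,4], I[4,5]^2.
HN type (ℓ=5): μ^(1)=30; μ^(2)=9; μ^(3)=-5; μ^(4)=-19; μ^(5)=-40

((0, 0, 0, 0, 3); (0, 0, 0, 4, 0); (0, 2, 0, 0, 0); (0, 2, 2, 0, 0); (1, 0, 0, 0, 0))


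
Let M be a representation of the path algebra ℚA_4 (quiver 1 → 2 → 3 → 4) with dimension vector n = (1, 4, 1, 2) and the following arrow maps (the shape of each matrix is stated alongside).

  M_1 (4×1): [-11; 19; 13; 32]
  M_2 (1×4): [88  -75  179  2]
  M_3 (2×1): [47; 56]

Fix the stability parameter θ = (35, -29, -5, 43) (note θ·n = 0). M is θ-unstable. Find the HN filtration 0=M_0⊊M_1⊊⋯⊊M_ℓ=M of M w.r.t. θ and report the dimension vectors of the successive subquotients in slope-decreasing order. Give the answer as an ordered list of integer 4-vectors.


Via rank(M_{q-1}∘⋯∘M_p): M ≅ I[1,4], I[2,2]^3, I[4,4].
μ_θ-semistable layers: μ^(1)=43; μ^(2)=1/3; μ^(3)=-29

((0, 0, 0, 2); (1, 1, 1, 0); (0, 3, 0, 0))


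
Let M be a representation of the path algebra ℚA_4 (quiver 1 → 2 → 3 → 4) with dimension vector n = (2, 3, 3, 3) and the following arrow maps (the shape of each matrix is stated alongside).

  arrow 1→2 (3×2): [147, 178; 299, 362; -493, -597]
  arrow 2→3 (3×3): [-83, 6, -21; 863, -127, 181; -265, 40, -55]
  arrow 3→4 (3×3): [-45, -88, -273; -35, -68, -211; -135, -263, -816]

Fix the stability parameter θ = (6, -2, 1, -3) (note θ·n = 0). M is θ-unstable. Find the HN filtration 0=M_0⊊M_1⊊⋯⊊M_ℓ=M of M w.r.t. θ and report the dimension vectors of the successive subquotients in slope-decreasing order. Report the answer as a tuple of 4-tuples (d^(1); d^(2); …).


Via rank(M_{q-1}∘⋯∘M_p): M ≅ I[1,3], I[1,4], I[2,2], I[3,4], I[4,4].
μ_θ-semistable layers: μ^(1)=5/3; μ^(2)=1/2; μ^(3)=-1; μ^(4)=-2; μ^(5)=-3

((1, 1, 1, 0); (1, 1, 1, 1); (0, 0, 1, 1); (0, 1, 0, 0); (0, 0, 0, 1))
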